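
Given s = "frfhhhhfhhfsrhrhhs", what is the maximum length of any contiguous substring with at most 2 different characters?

Extend right; when distinct count exceeds 2, shrink from the left:
add f: window [f] (1 distinct), len 1
add r: window [f, r] (2 distinct), len 2
add f: window [f, r, f] (2 distinct), len 3
add h: window [f, h] (2 distinct), len 2
add h: window [f, h, h] (2 distinct), len 3
add h: window [f, h, h, h] (2 distinct), len 4
add h: window [f, h, h, h, h] (2 distinct), len 5
add f: window [f, h, h, h, h, f] (2 distinct), len 6
add h: window [f, h, h, h, h, f, h] (2 distinct), len 7
add h: window [f, h, h, h, h, f, h, h] (2 distinct), len 8
add f: window [f, h, h, h, h, f, h, h, f] (2 distinct), len 9
add s: window [f, s] (2 distinct), len 2
add r: window [s, r] (2 distinct), len 2
add h: window [r, h] (2 distinct), len 2
add r: window [r, h, r] (2 distinct), len 3
add h: window [r, h, r, h] (2 distinct), len 4
add h: window [r, h, r, h, h] (2 distinct), len 5
add s: window [h, h, s] (2 distinct), len 3
Longest length with ≤2 distinct: 9.

9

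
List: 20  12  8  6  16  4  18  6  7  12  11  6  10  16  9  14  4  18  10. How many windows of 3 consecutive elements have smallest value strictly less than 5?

20 12 8 → min 8
12 8 6 → min 6
8 6 16 → min 6
6 16 4 → min 4  < 5 ✓
16 4 18 → min 4  < 5 ✓
4 18 6 → min 4  < 5 ✓
18 6 7 → min 6
6 7 12 → min 6
7 12 11 → min 7
12 11 6 → min 6
11 6 10 → min 6
6 10 16 → min 6
10 16 9 → min 9
16 9 14 → min 9
9 14 4 → min 4  < 5 ✓
14 4 18 → min 4  < 5 ✓
4 18 10 → min 4  < 5 ✓
6 windows satisfy the condition.

6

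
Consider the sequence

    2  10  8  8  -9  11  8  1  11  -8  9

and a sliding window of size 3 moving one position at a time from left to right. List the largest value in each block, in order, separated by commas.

10, 10, 8, 11, 11, 11, 11, 11, 11

Sliding a size-3 window across the 11 values:
2 10 8 → max 10
10 8 8 → max 10
8 8 -9 → max 8
8 -9 11 → max 11
-9 11 8 → max 11
11 8 1 → max 11
8 1 11 → max 11
1 11 -8 → max 11
11 -8 9 → max 11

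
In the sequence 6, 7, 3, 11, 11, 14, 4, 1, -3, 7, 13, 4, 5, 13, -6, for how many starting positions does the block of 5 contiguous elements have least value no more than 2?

7

6 7 3 11 11 → min 3
7 3 11 11 14 → min 3
3 11 11 14 4 → min 3
11 11 14 4 1 → min 1  ≤ 2 ✓
11 14 4 1 -3 → min -3  ≤ 2 ✓
14 4 1 -3 7 → min -3  ≤ 2 ✓
4 1 -3 7 13 → min -3  ≤ 2 ✓
1 -3 7 13 4 → min -3  ≤ 2 ✓
-3 7 13 4 5 → min -3  ≤ 2 ✓
7 13 4 5 13 → min 4
13 4 5 13 -6 → min -6  ≤ 2 ✓
7 windows satisfy the condition.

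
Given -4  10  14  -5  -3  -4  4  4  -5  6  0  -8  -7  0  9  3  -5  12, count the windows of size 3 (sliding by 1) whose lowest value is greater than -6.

-4 10 14 → min -4  > -6 ✓
10 14 -5 → min -5  > -6 ✓
14 -5 -3 → min -5  > -6 ✓
-5 -3 -4 → min -5  > -6 ✓
-3 -4 4 → min -4  > -6 ✓
-4 4 4 → min -4  > -6 ✓
4 4 -5 → min -5  > -6 ✓
4 -5 6 → min -5  > -6 ✓
-5 6 0 → min -5  > -6 ✓
6 0 -8 → min -8
0 -8 -7 → min -8
-8 -7 0 → min -8
-7 0 9 → min -7
0 9 3 → min 0  > -6 ✓
9 3 -5 → min -5  > -6 ✓
3 -5 12 → min -5  > -6 ✓
12 windows satisfy the condition.

12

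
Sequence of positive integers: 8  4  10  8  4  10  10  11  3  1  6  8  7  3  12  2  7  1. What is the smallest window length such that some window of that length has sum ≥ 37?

5

add 8: running sum 8 < 37
add 4: running sum 12 < 37
add 10: running sum 22 < 37
add 8: running sum 30 < 37
add 4: running sum 34 < 37
end 5: [8, 4, 10, 8, 4, 10] sum 44, len 6
end 6: [10, 8, 4, 10, 10] sum 42, len 5
end 7: [8, 4, 10, 10, 11] sum 43, len 5
end 8: [4, 10, 10, 11, 3] sum 38, len 5
end 9: [4, 10, 10, 11, 3, 1] sum 39, len 6
end 10: [10, 10, 11, 3, 1, 6] sum 41, len 6
end 11: [10, 11, 3, 1, 6, 8] sum 39, len 6
end 12: [10, 11, 3, 1, 6, 8, 7] sum 46, len 7
end 13: [11, 3, 1, 6, 8, 7, 3] sum 39, len 7
end 14: [1, 6, 8, 7, 3, 12] sum 37, len 6
end 15: [6, 8, 7, 3, 12, 2] sum 38, len 6
end 16: [8, 7, 3, 12, 2, 7] sum 39, len 6
end 17: [8, 7, 3, 12, 2, 7, 1] sum 40, len 7
Shortest qualifying length: 5.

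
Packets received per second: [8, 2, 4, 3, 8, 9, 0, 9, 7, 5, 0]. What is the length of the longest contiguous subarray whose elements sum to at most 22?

Extend to the right; shrink from the left whenever the sum exceeds 22:
add 8: [8] sum 8, len 1
add 2: [8, 2] sum 10, len 2
add 4: [8, 2, 4] sum 14, len 3
add 3: [8, 2, 4, 3] sum 17, len 4
add 8: [2, 4, 3, 8] sum 17, len 4
add 9: [3, 8, 9] sum 20, len 3
add 0: [3, 8, 9, 0] sum 20, len 4
add 9: [9, 0, 9] sum 18, len 3
add 7: [0, 9, 7] sum 16, len 3
add 5: [0, 9, 7, 5] sum 21, len 4
add 0: [0, 9, 7, 5, 0] sum 21, len 5
Longest length seen: 5.

5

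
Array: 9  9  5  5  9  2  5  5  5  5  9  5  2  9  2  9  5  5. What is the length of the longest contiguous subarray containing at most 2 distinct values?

6

Extend right; when distinct count exceeds 2, shrink from the left:
add 9: window [9] (1 distinct), len 1
add 9: window [9, 9] (1 distinct), len 2
add 5: window [9, 9, 5] (2 distinct), len 3
add 5: window [9, 9, 5, 5] (2 distinct), len 4
add 9: window [9, 9, 5, 5, 9] (2 distinct), len 5
add 2: window [9, 2] (2 distinct), len 2
add 5: window [2, 5] (2 distinct), len 2
add 5: window [2, 5, 5] (2 distinct), len 3
add 5: window [2, 5, 5, 5] (2 distinct), len 4
add 5: window [2, 5, 5, 5, 5] (2 distinct), len 5
add 9: window [5, 5, 5, 5, 9] (2 distinct), len 5
add 5: window [5, 5, 5, 5, 9, 5] (2 distinct), len 6
add 2: window [5, 2] (2 distinct), len 2
add 9: window [2, 9] (2 distinct), len 2
add 2: window [2, 9, 2] (2 distinct), len 3
add 9: window [2, 9, 2, 9] (2 distinct), len 4
add 5: window [9, 5] (2 distinct), len 2
add 5: window [9, 5, 5] (2 distinct), len 3
Longest length with ≤2 distinct: 6.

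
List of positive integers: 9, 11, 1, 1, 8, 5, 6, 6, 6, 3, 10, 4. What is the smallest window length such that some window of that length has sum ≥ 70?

add 9: running sum 9 < 70
add 11: running sum 20 < 70
add 1: running sum 21 < 70
add 1: running sum 22 < 70
add 8: running sum 30 < 70
add 5: running sum 35 < 70
add 6: running sum 41 < 70
add 6: running sum 47 < 70
add 6: running sum 53 < 70
add 3: running sum 56 < 70
add 10: running sum 66 < 70
end 11: [9, 11, 1, 1, 8, 5, 6, 6, 6, 3, 10, 4] sum 70, len 12
Shortest qualifying length: 12.

12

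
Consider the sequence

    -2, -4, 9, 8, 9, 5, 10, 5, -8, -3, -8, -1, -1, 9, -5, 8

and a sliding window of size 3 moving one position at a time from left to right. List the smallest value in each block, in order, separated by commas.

-4, -4, 8, 5, 5, 5, -8, -8, -8, -8, -8, -1, -5, -5

[-2, -4, 9] → min -4
[-4, 9, 8] → min -4
[9, 8, 9] → min 8
[8, 9, 5] → min 5
[9, 5, 10] → min 5
[5, 10, 5] → min 5
[10, 5, -8] → min -8
[5, -8, -3] → min -8
[-8, -3, -8] → min -8
[-3, -8, -1] → min -8
[-8, -1, -1] → min -8
[-1, -1, 9] → min -1
[-1, 9, -5] → min -5
[9, -5, 8] → min -5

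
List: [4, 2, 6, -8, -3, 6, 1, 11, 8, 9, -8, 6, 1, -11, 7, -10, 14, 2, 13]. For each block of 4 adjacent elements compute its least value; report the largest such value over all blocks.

Window mins for each of the 16 positions:
4 2 6 -8 → min -8
2 6 -8 -3 → min -8
6 -8 -3 6 → min -8
-8 -3 6 1 → min -8
-3 6 1 11 → min -3
6 1 11 8 → min 1
1 11 8 9 → min 1
11 8 9 -8 → min -8
8 9 -8 6 → min -8
9 -8 6 1 → min -8
-8 6 1 -11 → min -11
6 1 -11 7 → min -11
1 -11 7 -10 → min -11
-11 7 -10 14 → min -11
7 -10 14 2 → min -10
-10 14 2 13 → min -10
Largest of these is 1.

1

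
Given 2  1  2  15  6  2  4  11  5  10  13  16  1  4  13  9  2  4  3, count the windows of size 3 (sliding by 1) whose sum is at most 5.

2 1 2 → sum 5  ≤ 5 ✓
1 2 15 → sum 18
2 15 6 → sum 23
15 6 2 → sum 23
6 2 4 → sum 12
2 4 11 → sum 17
4 11 5 → sum 20
11 5 10 → sum 26
5 10 13 → sum 28
10 13 16 → sum 39
13 16 1 → sum 30
16 1 4 → sum 21
1 4 13 → sum 18
4 13 9 → sum 26
13 9 2 → sum 24
9 2 4 → sum 15
2 4 3 → sum 9
1 window satisfy the condition.

1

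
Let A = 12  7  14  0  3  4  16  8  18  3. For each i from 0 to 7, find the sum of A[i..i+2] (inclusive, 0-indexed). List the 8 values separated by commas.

Sliding a size-3 window across the 10 values:
(12, 7, 14) → sum 33
(7, 14, 0) → sum 21
(14, 0, 3) → sum 17
(0, 3, 4) → sum 7
(3, 4, 16) → sum 23
(4, 16, 8) → sum 28
(16, 8, 18) → sum 42
(8, 18, 3) → sum 29

33, 21, 17, 7, 23, 28, 42, 29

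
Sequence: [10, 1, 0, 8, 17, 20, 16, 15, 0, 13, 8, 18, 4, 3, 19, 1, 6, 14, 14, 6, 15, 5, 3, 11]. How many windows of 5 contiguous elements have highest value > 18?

10 1 0 8 17 → max 17
1 0 8 17 20 → max 20  > 18 ✓
0 8 17 20 16 → max 20  > 18 ✓
8 17 20 16 15 → max 20  > 18 ✓
17 20 16 15 0 → max 20  > 18 ✓
20 16 15 0 13 → max 20  > 18 ✓
16 15 0 13 8 → max 16
15 0 13 8 18 → max 18
0 13 8 18 4 → max 18
13 8 18 4 3 → max 18
8 18 4 3 19 → max 19  > 18 ✓
18 4 3 19 1 → max 19  > 18 ✓
4 3 19 1 6 → max 19  > 18 ✓
3 19 1 6 14 → max 19  > 18 ✓
19 1 6 14 14 → max 19  > 18 ✓
1 6 14 14 6 → max 14
6 14 14 6 15 → max 15
14 14 6 15 5 → max 15
14 6 15 5 3 → max 15
6 15 5 3 11 → max 15
10 windows satisfy the condition.

10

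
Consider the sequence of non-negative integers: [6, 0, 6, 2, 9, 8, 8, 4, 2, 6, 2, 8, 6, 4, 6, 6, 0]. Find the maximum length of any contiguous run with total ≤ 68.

Extend to the right; shrink from the left whenever the sum exceeds 68:
[6] sum 6 len 1
[6, 0] sum 6 len 2
[6, 0, 6] sum 12 len 3
[6, 0, 6, 2] sum 14 len 4
[6, 0, 6, 2, 9] sum 23 len 5
[6, 0, 6, 2, 9, 8] sum 31 len 6
[6, 0, 6, 2, 9, 8, 8] sum 39 len 7
[6, 0, 6, 2, 9, 8, 8, 4] sum 43 len 8
[6, 0, 6, 2, 9, 8, 8, 4, 2] sum 45 len 9
[6, 0, 6, 2, 9, 8, 8, 4, 2, 6] sum 51 len 10
[6, 0, 6, 2, 9, 8, 8, 4, 2, 6, 2] sum 53 len 11
[6, 0, 6, 2, 9, 8, 8, 4, 2, 6, 2, 8] sum 61 len 12
[6, 0, 6, 2, 9, 8, 8, 4, 2, 6, 2, 8, 6] sum 67 len 13
[0, 6, 2, 9, 8, 8, 4, 2, 6, 2, 8, 6, 4] sum 65 len 13
[2, 9, 8, 8, 4, 2, 6, 2, 8, 6, 4, 6] sum 65 len 12
[8, 8, 4, 2, 6, 2, 8, 6, 4, 6, 6] sum 60 len 11
[8, 8, 4, 2, 6, 2, 8, 6, 4, 6, 6, 0] sum 60 len 12
Longest length seen: 13.

13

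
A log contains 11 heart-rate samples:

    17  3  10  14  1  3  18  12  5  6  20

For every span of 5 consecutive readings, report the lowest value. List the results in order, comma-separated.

1, 1, 1, 1, 1, 3, 5

Sliding a size-5 window across the 11 values:
17 3 10 14 1 → min 1
3 10 14 1 3 → min 1
10 14 1 3 18 → min 1
14 1 3 18 12 → min 1
1 3 18 12 5 → min 1
3 18 12 5 6 → min 3
18 12 5 6 20 → min 5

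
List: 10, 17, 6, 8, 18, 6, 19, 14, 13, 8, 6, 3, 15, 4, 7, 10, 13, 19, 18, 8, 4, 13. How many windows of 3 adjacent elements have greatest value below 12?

2

[10, 17, 6] → max 17
[17, 6, 8] → max 17
[6, 8, 18] → max 18
[8, 18, 6] → max 18
[18, 6, 19] → max 19
[6, 19, 14] → max 19
[19, 14, 13] → max 19
[14, 13, 8] → max 14
[13, 8, 6] → max 13
[8, 6, 3] → max 8  < 12 ✓
[6, 3, 15] → max 15
[3, 15, 4] → max 15
[15, 4, 7] → max 15
[4, 7, 10] → max 10  < 12 ✓
[7, 10, 13] → max 13
[10, 13, 19] → max 19
[13, 19, 18] → max 19
[19, 18, 8] → max 19
[18, 8, 4] → max 18
[8, 4, 13] → max 13
2 windows satisfy the condition.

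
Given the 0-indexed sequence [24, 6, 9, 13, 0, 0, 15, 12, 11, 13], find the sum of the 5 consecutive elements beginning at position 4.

Elements at indices 4..8: 0, 0, 15, 12, 11
sum(0, 0, 15, 12, 11) = 38

38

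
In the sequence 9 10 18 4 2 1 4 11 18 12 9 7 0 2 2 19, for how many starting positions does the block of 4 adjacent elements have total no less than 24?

9 10 18 4 → sum 41  ≥ 24 ✓
10 18 4 2 → sum 34  ≥ 24 ✓
18 4 2 1 → sum 25  ≥ 24 ✓
4 2 1 4 → sum 11
2 1 4 11 → sum 18
1 4 11 18 → sum 34  ≥ 24 ✓
4 11 18 12 → sum 45  ≥ 24 ✓
11 18 12 9 → sum 50  ≥ 24 ✓
18 12 9 7 → sum 46  ≥ 24 ✓
12 9 7 0 → sum 28  ≥ 24 ✓
9 7 0 2 → sum 18
7 0 2 2 → sum 11
0 2 2 19 → sum 23
8 windows satisfy the condition.

8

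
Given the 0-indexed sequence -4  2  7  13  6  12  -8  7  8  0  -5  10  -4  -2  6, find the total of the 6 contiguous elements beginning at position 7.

16

Elements at indices 7..12: 7, 8, 0, -5, 10, -4
sum(7, 8, 0, -5, 10, -4) = 16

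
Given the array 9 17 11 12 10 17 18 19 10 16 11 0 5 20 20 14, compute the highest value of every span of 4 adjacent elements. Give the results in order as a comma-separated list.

17, 17, 17, 18, 19, 19, 19, 19, 16, 16, 20, 20, 20

9 17 11 12 → max 17
17 11 12 10 → max 17
11 12 10 17 → max 17
12 10 17 18 → max 18
10 17 18 19 → max 19
17 18 19 10 → max 19
18 19 10 16 → max 19
19 10 16 11 → max 19
10 16 11 0 → max 16
16 11 0 5 → max 16
11 0 5 20 → max 20
0 5 20 20 → max 20
5 20 20 14 → max 20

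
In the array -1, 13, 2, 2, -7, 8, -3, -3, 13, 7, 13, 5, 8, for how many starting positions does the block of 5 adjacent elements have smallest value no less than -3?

4

-1 13 2 2 -7 → min -7
13 2 2 -7 8 → min -7
2 2 -7 8 -3 → min -7
2 -7 8 -3 -3 → min -7
-7 8 -3 -3 13 → min -7
8 -3 -3 13 7 → min -3  ≥ -3 ✓
-3 -3 13 7 13 → min -3  ≥ -3 ✓
-3 13 7 13 5 → min -3  ≥ -3 ✓
13 7 13 5 8 → min 5  ≥ -3 ✓
4 windows satisfy the condition.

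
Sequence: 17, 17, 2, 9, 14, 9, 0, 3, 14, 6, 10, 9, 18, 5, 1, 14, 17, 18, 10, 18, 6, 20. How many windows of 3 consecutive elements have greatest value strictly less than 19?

(17, 17, 2) → max 17  < 19 ✓
(17, 2, 9) → max 17  < 19 ✓
(2, 9, 14) → max 14  < 19 ✓
(9, 14, 9) → max 14  < 19 ✓
(14, 9, 0) → max 14  < 19 ✓
(9, 0, 3) → max 9  < 19 ✓
(0, 3, 14) → max 14  < 19 ✓
(3, 14, 6) → max 14  < 19 ✓
(14, 6, 10) → max 14  < 19 ✓
(6, 10, 9) → max 10  < 19 ✓
(10, 9, 18) → max 18  < 19 ✓
(9, 18, 5) → max 18  < 19 ✓
(18, 5, 1) → max 18  < 19 ✓
(5, 1, 14) → max 14  < 19 ✓
(1, 14, 17) → max 17  < 19 ✓
(14, 17, 18) → max 18  < 19 ✓
(17, 18, 10) → max 18  < 19 ✓
(18, 10, 18) → max 18  < 19 ✓
(10, 18, 6) → max 18  < 19 ✓
(18, 6, 20) → max 20
19 windows satisfy the condition.

19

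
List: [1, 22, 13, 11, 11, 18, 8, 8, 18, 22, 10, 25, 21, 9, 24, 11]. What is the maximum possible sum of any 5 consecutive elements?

96

(1, 22, 13, 11, 11) → sum 58
(22, 13, 11, 11, 18) → sum 75
(13, 11, 11, 18, 8) → sum 61
(11, 11, 18, 8, 8) → sum 56
(11, 18, 8, 8, 18) → sum 63
(18, 8, 8, 18, 22) → sum 74
(8, 8, 18, 22, 10) → sum 66
(8, 18, 22, 10, 25) → sum 83
(18, 22, 10, 25, 21) → sum 96
(22, 10, 25, 21, 9) → sum 87
(10, 25, 21, 9, 24) → sum 89
(25, 21, 9, 24, 11) → sum 90
Maximum of these is 96.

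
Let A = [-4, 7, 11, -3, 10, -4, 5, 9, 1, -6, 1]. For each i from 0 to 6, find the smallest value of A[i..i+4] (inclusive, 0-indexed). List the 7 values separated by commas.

[-4, 7, 11, -3, 10] → min -4
[7, 11, -3, 10, -4] → min -4
[11, -3, 10, -4, 5] → min -4
[-3, 10, -4, 5, 9] → min -4
[10, -4, 5, 9, 1] → min -4
[-4, 5, 9, 1, -6] → min -6
[5, 9, 1, -6, 1] → min -6

-4, -4, -4, -4, -4, -6, -6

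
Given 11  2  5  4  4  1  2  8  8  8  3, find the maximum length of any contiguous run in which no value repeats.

[11] len 1
[11, 2] len 2
[11, 2, 5] len 3
[11, 2, 5, 4] len 4
[4] len 1
[4, 1] len 2
[4, 1, 2] len 3
[4, 1, 2, 8] len 4
[8] len 1
[8] len 1
[8, 3] len 2
Longest all-distinct length: 4.

4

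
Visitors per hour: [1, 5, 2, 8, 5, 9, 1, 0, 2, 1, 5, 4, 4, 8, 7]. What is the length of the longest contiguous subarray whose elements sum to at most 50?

13

Extend to the right; shrink from the left whenever the sum exceeds 50:
add 1: [1] sum 1, len 1
add 5: [1, 5] sum 6, len 2
add 2: [1, 5, 2] sum 8, len 3
add 8: [1, 5, 2, 8] sum 16, len 4
add 5: [1, 5, 2, 8, 5] sum 21, len 5
add 9: [1, 5, 2, 8, 5, 9] sum 30, len 6
add 1: [1, 5, 2, 8, 5, 9, 1] sum 31, len 7
add 0: [1, 5, 2, 8, 5, 9, 1, 0] sum 31, len 8
add 2: [1, 5, 2, 8, 5, 9, 1, 0, 2] sum 33, len 9
add 1: [1, 5, 2, 8, 5, 9, 1, 0, 2, 1] sum 34, len 10
add 5: [1, 5, 2, 8, 5, 9, 1, 0, 2, 1, 5] sum 39, len 11
add 4: [1, 5, 2, 8, 5, 9, 1, 0, 2, 1, 5, 4] sum 43, len 12
add 4: [1, 5, 2, 8, 5, 9, 1, 0, 2, 1, 5, 4, 4] sum 47, len 13
add 8: [2, 8, 5, 9, 1, 0, 2, 1, 5, 4, 4, 8] sum 49, len 12
add 7: [5, 9, 1, 0, 2, 1, 5, 4, 4, 8, 7] sum 46, len 11
Longest length seen: 13.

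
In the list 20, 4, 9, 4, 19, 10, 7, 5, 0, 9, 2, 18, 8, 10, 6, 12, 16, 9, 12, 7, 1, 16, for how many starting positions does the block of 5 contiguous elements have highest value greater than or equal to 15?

[20, 4, 9, 4, 19] → max 20  ≥ 15 ✓
[4, 9, 4, 19, 10] → max 19  ≥ 15 ✓
[9, 4, 19, 10, 7] → max 19  ≥ 15 ✓
[4, 19, 10, 7, 5] → max 19  ≥ 15 ✓
[19, 10, 7, 5, 0] → max 19  ≥ 15 ✓
[10, 7, 5, 0, 9] → max 10
[7, 5, 0, 9, 2] → max 9
[5, 0, 9, 2, 18] → max 18  ≥ 15 ✓
[0, 9, 2, 18, 8] → max 18  ≥ 15 ✓
[9, 2, 18, 8, 10] → max 18  ≥ 15 ✓
[2, 18, 8, 10, 6] → max 18  ≥ 15 ✓
[18, 8, 10, 6, 12] → max 18  ≥ 15 ✓
[8, 10, 6, 12, 16] → max 16  ≥ 15 ✓
[10, 6, 12, 16, 9] → max 16  ≥ 15 ✓
[6, 12, 16, 9, 12] → max 16  ≥ 15 ✓
[12, 16, 9, 12, 7] → max 16  ≥ 15 ✓
[16, 9, 12, 7, 1] → max 16  ≥ 15 ✓
[9, 12, 7, 1, 16] → max 16  ≥ 15 ✓
16 windows satisfy the condition.

16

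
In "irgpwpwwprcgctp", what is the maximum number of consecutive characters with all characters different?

5

[i] len 1
[i, r] len 2
[i, r, g] len 3
[i, r, g, p] len 4
[i, r, g, p, w] len 5
[w, p] len 2
[p, w] len 2
[w] len 1
[w, p] len 2
[w, p, r] len 3
[w, p, r, c] len 4
[w, p, r, c, g] len 5
[g, c] len 2
[g, c, t] len 3
[g, c, t, p] len 4
Longest all-distinct length: 5.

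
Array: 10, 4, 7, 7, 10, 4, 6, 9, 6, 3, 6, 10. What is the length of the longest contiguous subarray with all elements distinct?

5

[10] len 1
[10, 4] len 2
[10, 4, 7] len 3
[7] len 1
[7, 10] len 2
[7, 10, 4] len 3
[7, 10, 4, 6] len 4
[7, 10, 4, 6, 9] len 5
[9, 6] len 2
[9, 6, 3] len 3
[3, 6] len 2
[3, 6, 10] len 3
Longest all-distinct length: 5.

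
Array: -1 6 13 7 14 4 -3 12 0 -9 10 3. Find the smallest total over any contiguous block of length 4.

0

(-1, 6, 13, 7) → sum 25
(6, 13, 7, 14) → sum 40
(13, 7, 14, 4) → sum 38
(7, 14, 4, -3) → sum 22
(14, 4, -3, 12) → sum 27
(4, -3, 12, 0) → sum 13
(-3, 12, 0, -9) → sum 0
(12, 0, -9, 10) → sum 13
(0, -9, 10, 3) → sum 4
Smallest of these is 0.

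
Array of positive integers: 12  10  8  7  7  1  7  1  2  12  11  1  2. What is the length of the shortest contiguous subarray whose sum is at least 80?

add 12: running sum 12 < 80
add 10: running sum 22 < 80
add 8: running sum 30 < 80
add 7: running sum 37 < 80
add 7: running sum 44 < 80
add 1: running sum 45 < 80
add 7: running sum 52 < 80
add 1: running sum 53 < 80
add 2: running sum 55 < 80
add 12: running sum 67 < 80
add 11: running sum 78 < 80
add 1: running sum 79 < 80
add 2: shortest ending here [12, 10, 8, 7, 7, 1, 7, 1, 2, 12, 11, 1, 2] sum 81, len 13
Shortest qualifying length: 13.

13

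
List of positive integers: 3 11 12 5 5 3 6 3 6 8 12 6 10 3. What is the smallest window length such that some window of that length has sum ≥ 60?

add 3: running sum 3 < 60
add 11: running sum 14 < 60
add 12: running sum 26 < 60
add 5: running sum 31 < 60
add 5: running sum 36 < 60
add 3: running sum 39 < 60
add 6: running sum 45 < 60
add 3: running sum 48 < 60
add 6: running sum 54 < 60
end 9: [3, 11, 12, 5, 5, 3, 6, 3, 6, 8] sum 62, len 10
end 10: [12, 5, 5, 3, 6, 3, 6, 8, 12] sum 60, len 9
end 11: [12, 5, 5, 3, 6, 3, 6, 8, 12, 6] sum 66, len 10
end 12: [5, 5, 3, 6, 3, 6, 8, 12, 6, 10] sum 64, len 10
end 13: [5, 3, 6, 3, 6, 8, 12, 6, 10, 3] sum 62, len 10
Shortest qualifying length: 9.

9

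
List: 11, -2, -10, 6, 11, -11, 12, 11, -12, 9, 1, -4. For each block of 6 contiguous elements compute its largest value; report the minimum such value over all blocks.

Each size-6 window and its max:
11 -2 -10 6 11 -11 → max 11
-2 -10 6 11 -11 12 → max 12
-10 6 11 -11 12 11 → max 12
6 11 -11 12 11 -12 → max 12
11 -11 12 11 -12 9 → max 12
-11 12 11 -12 9 1 → max 12
12 11 -12 9 1 -4 → max 12
Minimum of these is 11.

11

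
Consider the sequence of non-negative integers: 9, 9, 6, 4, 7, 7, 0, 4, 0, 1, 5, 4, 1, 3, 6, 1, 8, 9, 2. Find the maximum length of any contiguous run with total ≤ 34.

11

add 9: [9] sum 9, len 1
add 9: [9, 9] sum 18, len 2
add 6: [9, 9, 6] sum 24, len 3
add 4: [9, 9, 6, 4] sum 28, len 4
add 7: [9, 6, 4, 7] sum 26, len 4
add 7: [9, 6, 4, 7, 7] sum 33, len 5
add 0: [9, 6, 4, 7, 7, 0] sum 33, len 6
add 4: [6, 4, 7, 7, 0, 4] sum 28, len 6
add 0: [6, 4, 7, 7, 0, 4, 0] sum 28, len 7
add 1: [6, 4, 7, 7, 0, 4, 0, 1] sum 29, len 8
add 5: [6, 4, 7, 7, 0, 4, 0, 1, 5] sum 34, len 9
add 4: [4, 7, 7, 0, 4, 0, 1, 5, 4] sum 32, len 9
add 1: [4, 7, 7, 0, 4, 0, 1, 5, 4, 1] sum 33, len 10
add 3: [7, 7, 0, 4, 0, 1, 5, 4, 1, 3] sum 32, len 10
add 6: [7, 0, 4, 0, 1, 5, 4, 1, 3, 6] sum 31, len 10
add 1: [7, 0, 4, 0, 1, 5, 4, 1, 3, 6, 1] sum 32, len 11
add 8: [0, 4, 0, 1, 5, 4, 1, 3, 6, 1, 8] sum 33, len 11
add 9: [4, 1, 3, 6, 1, 8, 9] sum 32, len 7
add 2: [4, 1, 3, 6, 1, 8, 9, 2] sum 34, len 8
Longest length seen: 11.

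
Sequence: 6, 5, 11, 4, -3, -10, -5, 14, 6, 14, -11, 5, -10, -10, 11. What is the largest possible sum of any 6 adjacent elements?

23

(6, 5, 11, 4, -3, -10) → sum 13
(5, 11, 4, -3, -10, -5) → sum 2
(11, 4, -3, -10, -5, 14) → sum 11
(4, -3, -10, -5, 14, 6) → sum 6
(-3, -10, -5, 14, 6, 14) → sum 16
(-10, -5, 14, 6, 14, -11) → sum 8
(-5, 14, 6, 14, -11, 5) → sum 23
(14, 6, 14, -11, 5, -10) → sum 18
(6, 14, -11, 5, -10, -10) → sum -6
(14, -11, 5, -10, -10, 11) → sum -1
Largest of these is 23.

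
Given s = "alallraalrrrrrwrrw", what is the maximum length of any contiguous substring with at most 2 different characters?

9

add a: window [a] (1 distinct), len 1
add l: window [a, l] (2 distinct), len 2
add a: window [a, l, a] (2 distinct), len 3
add l: window [a, l, a, l] (2 distinct), len 4
add l: window [a, l, a, l, l] (2 distinct), len 5
add r: window [l, l, r] (2 distinct), len 3
add a: window [r, a] (2 distinct), len 2
add a: window [r, a, a] (2 distinct), len 3
add l: window [a, a, l] (2 distinct), len 3
add r: window [l, r] (2 distinct), len 2
add r: window [l, r, r] (2 distinct), len 3
add r: window [l, r, r, r] (2 distinct), len 4
add r: window [l, r, r, r, r] (2 distinct), len 5
add r: window [l, r, r, r, r, r] (2 distinct), len 6
add w: window [r, r, r, r, r, w] (2 distinct), len 6
add r: window [r, r, r, r, r, w, r] (2 distinct), len 7
add r: window [r, r, r, r, r, w, r, r] (2 distinct), len 8
add w: window [r, r, r, r, r, w, r, r, w] (2 distinct), len 9
Longest length with ≤2 distinct: 9.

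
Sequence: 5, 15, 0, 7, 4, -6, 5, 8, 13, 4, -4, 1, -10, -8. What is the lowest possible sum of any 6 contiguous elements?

[5, 15, 0, 7, 4, -6] → sum 25
[15, 0, 7, 4, -6, 5] → sum 25
[0, 7, 4, -6, 5, 8] → sum 18
[7, 4, -6, 5, 8, 13] → sum 31
[4, -6, 5, 8, 13, 4] → sum 28
[-6, 5, 8, 13, 4, -4] → sum 20
[5, 8, 13, 4, -4, 1] → sum 27
[8, 13, 4, -4, 1, -10] → sum 12
[13, 4, -4, 1, -10, -8] → sum -4
Lowest of these is -4.

-4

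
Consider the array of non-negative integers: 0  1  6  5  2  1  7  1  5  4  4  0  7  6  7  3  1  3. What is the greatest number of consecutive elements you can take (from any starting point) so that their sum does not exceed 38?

12

→ 0: sum 0, len 1
→ 1: sum 1, len 2
→ 6: sum 7, len 3
→ 5: sum 12, len 4
→ 2: sum 14, len 5
→ 1: sum 15, len 6
→ 7: sum 22, len 7
→ 1: sum 23, len 8
→ 5: sum 28, len 9
→ 4: sum 32, len 10
→ 4: sum 36, len 11
→ 0: sum 36, len 12
→ 7 (dropped 0, 1, 6): sum 36, len 10
→ 6 (dropped 5): sum 37, len 10
→ 7 (dropped 2, 1, 7): sum 34, len 8
→ 3: sum 37, len 9
→ 1: sum 38, len 10
→ 3 (dropped 1, 5): sum 35, len 9
Longest length seen: 12.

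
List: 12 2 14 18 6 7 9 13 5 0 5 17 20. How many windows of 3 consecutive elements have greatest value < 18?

7

[12, 2, 14] → max 14  < 18 ✓
[2, 14, 18] → max 18
[14, 18, 6] → max 18
[18, 6, 7] → max 18
[6, 7, 9] → max 9  < 18 ✓
[7, 9, 13] → max 13  < 18 ✓
[9, 13, 5] → max 13  < 18 ✓
[13, 5, 0] → max 13  < 18 ✓
[5, 0, 5] → max 5  < 18 ✓
[0, 5, 17] → max 17  < 18 ✓
[5, 17, 20] → max 20
7 windows satisfy the condition.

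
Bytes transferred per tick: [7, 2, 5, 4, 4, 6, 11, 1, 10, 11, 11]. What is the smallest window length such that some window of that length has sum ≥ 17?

add 7: running sum 7 < 17
add 2: running sum 9 < 17
add 5: running sum 14 < 17
add 4: shortest ending here [7, 2, 5, 4] sum 18, len 4
add 4: shortest ending here [7, 2, 5, 4, 4] sum 22, len 5
add 6: shortest ending here [5, 4, 4, 6] sum 19, len 4
add 11: shortest ending here [6, 11] sum 17, len 2
add 1: shortest ending here [6, 11, 1] sum 18, len 3
add 10: shortest ending here [11, 1, 10] sum 22, len 3
add 11: shortest ending here [10, 11] sum 21, len 2
add 11: shortest ending here [11, 11] sum 22, len 2
Shortest qualifying length: 2.

2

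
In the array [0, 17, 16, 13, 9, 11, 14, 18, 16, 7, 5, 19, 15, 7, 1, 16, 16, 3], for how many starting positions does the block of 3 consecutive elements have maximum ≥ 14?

15

(0, 17, 16) → max 17  ≥ 14 ✓
(17, 16, 13) → max 17  ≥ 14 ✓
(16, 13, 9) → max 16  ≥ 14 ✓
(13, 9, 11) → max 13
(9, 11, 14) → max 14  ≥ 14 ✓
(11, 14, 18) → max 18  ≥ 14 ✓
(14, 18, 16) → max 18  ≥ 14 ✓
(18, 16, 7) → max 18  ≥ 14 ✓
(16, 7, 5) → max 16  ≥ 14 ✓
(7, 5, 19) → max 19  ≥ 14 ✓
(5, 19, 15) → max 19  ≥ 14 ✓
(19, 15, 7) → max 19  ≥ 14 ✓
(15, 7, 1) → max 15  ≥ 14 ✓
(7, 1, 16) → max 16  ≥ 14 ✓
(1, 16, 16) → max 16  ≥ 14 ✓
(16, 16, 3) → max 16  ≥ 14 ✓
15 windows satisfy the condition.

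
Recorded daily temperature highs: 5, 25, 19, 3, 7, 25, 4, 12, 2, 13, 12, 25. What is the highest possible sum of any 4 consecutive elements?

54

(5, 25, 19, 3) → sum 52
(25, 19, 3, 7) → sum 54
(19, 3, 7, 25) → sum 54
(3, 7, 25, 4) → sum 39
(7, 25, 4, 12) → sum 48
(25, 4, 12, 2) → sum 43
(4, 12, 2, 13) → sum 31
(12, 2, 13, 12) → sum 39
(2, 13, 12, 25) → sum 52
Highest of these is 54.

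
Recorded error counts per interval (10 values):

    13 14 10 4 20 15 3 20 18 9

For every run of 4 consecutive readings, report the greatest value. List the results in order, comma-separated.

14, 20, 20, 20, 20, 20, 20

Sliding a size-4 window across the 10 values:
13 14 10 4 → max 14
14 10 4 20 → max 20
10 4 20 15 → max 20
4 20 15 3 → max 20
20 15 3 20 → max 20
15 3 20 18 → max 20
3 20 18 9 → max 20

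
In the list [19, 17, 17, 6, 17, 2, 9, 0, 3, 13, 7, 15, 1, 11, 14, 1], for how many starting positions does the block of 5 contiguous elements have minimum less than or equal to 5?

19 17 17 6 17 → min 6
17 17 6 17 2 → min 2  ≤ 5 ✓
17 6 17 2 9 → min 2  ≤ 5 ✓
6 17 2 9 0 → min 0  ≤ 5 ✓
17 2 9 0 3 → min 0  ≤ 5 ✓
2 9 0 3 13 → min 0  ≤ 5 ✓
9 0 3 13 7 → min 0  ≤ 5 ✓
0 3 13 7 15 → min 0  ≤ 5 ✓
3 13 7 15 1 → min 1  ≤ 5 ✓
13 7 15 1 11 → min 1  ≤ 5 ✓
7 15 1 11 14 → min 1  ≤ 5 ✓
15 1 11 14 1 → min 1  ≤ 5 ✓
11 windows satisfy the condition.

11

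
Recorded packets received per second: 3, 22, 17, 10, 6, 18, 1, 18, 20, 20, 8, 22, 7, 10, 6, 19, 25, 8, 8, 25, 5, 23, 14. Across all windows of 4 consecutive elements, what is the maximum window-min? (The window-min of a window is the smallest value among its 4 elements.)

8

[3, 22, 17, 10] → min 3
[22, 17, 10, 6] → min 6
[17, 10, 6, 18] → min 6
[10, 6, 18, 1] → min 1
[6, 18, 1, 18] → min 1
[18, 1, 18, 20] → min 1
[1, 18, 20, 20] → min 1
[18, 20, 20, 8] → min 8
[20, 20, 8, 22] → min 8
[20, 8, 22, 7] → min 7
[8, 22, 7, 10] → min 7
[22, 7, 10, 6] → min 6
[7, 10, 6, 19] → min 6
[10, 6, 19, 25] → min 6
[6, 19, 25, 8] → min 6
[19, 25, 8, 8] → min 8
[25, 8, 8, 25] → min 8
[8, 8, 25, 5] → min 5
[8, 25, 5, 23] → min 5
[25, 5, 23, 14] → min 5
Maximum of these is 8.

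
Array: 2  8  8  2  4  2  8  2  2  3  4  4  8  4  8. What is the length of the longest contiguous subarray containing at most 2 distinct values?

add 2: window [2] (1 distinct), len 1
add 8: window [2, 8] (2 distinct), len 2
add 8: window [2, 8, 8] (2 distinct), len 3
add 2: window [2, 8, 8, 2] (2 distinct), len 4
add 4: window [2, 4] (2 distinct), len 2
add 2: window [2, 4, 2] (2 distinct), len 3
add 8: window [2, 8] (2 distinct), len 2
add 2: window [2, 8, 2] (2 distinct), len 3
add 2: window [2, 8, 2, 2] (2 distinct), len 4
add 3: window [2, 2, 3] (2 distinct), len 3
add 4: window [3, 4] (2 distinct), len 2
add 4: window [3, 4, 4] (2 distinct), len 3
add 8: window [4, 4, 8] (2 distinct), len 3
add 4: window [4, 4, 8, 4] (2 distinct), len 4
add 8: window [4, 4, 8, 4, 8] (2 distinct), len 5
Longest length with ≤2 distinct: 5.

5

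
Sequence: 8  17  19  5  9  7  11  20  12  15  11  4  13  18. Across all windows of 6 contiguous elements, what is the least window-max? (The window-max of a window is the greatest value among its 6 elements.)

18

[8, 17, 19, 5, 9, 7] → max 19
[17, 19, 5, 9, 7, 11] → max 19
[19, 5, 9, 7, 11, 20] → max 20
[5, 9, 7, 11, 20, 12] → max 20
[9, 7, 11, 20, 12, 15] → max 20
[7, 11, 20, 12, 15, 11] → max 20
[11, 20, 12, 15, 11, 4] → max 20
[20, 12, 15, 11, 4, 13] → max 20
[12, 15, 11, 4, 13, 18] → max 18
Least of these is 18.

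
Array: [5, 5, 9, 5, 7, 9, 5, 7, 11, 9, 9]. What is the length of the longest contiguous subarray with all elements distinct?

add 5: [5] len 1
add 5 (repeat 5, move left end past it): [5] len 1
add 9: [5, 9] len 2
add 5 (repeat 5, move left end past it): [9, 5] len 2
add 7: [9, 5, 7] len 3
add 9 (repeat 9, move left end past it): [5, 7, 9] len 3
add 5 (repeat 5, move left end past it): [7, 9, 5] len 3
add 7 (repeat 7, move left end past it): [9, 5, 7] len 3
add 11: [9, 5, 7, 11] len 4
add 9 (repeat 9, move left end past it): [5, 7, 11, 9] len 4
add 9 (repeat 9, move left end past it): [9] len 1
Longest all-distinct length: 4.

4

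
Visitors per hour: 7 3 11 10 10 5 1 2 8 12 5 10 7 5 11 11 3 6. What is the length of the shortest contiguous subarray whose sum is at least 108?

add 7: running sum 7 < 108
add 3: running sum 10 < 108
add 11: running sum 21 < 108
add 10: running sum 31 < 108
add 10: running sum 41 < 108
add 5: running sum 46 < 108
add 1: running sum 47 < 108
add 2: running sum 49 < 108
add 8: running sum 57 < 108
add 12: running sum 69 < 108
add 5: running sum 74 < 108
add 10: running sum 84 < 108
add 7: running sum 91 < 108
add 5: running sum 96 < 108
add 11: running sum 107 < 108
end 15: [11, 10, 10, 5, 1, 2, 8, 12, 5, 10, 7, 5, 11, 11] sum 108, len 14
end 16: [11, 10, 10, 5, 1, 2, 8, 12, 5, 10, 7, 5, 11, 11, 3] sum 111, len 15
end 17: [11, 10, 10, 5, 1, 2, 8, 12, 5, 10, 7, 5, 11, 11, 3, 6] sum 117, len 16
Shortest qualifying length: 14.

14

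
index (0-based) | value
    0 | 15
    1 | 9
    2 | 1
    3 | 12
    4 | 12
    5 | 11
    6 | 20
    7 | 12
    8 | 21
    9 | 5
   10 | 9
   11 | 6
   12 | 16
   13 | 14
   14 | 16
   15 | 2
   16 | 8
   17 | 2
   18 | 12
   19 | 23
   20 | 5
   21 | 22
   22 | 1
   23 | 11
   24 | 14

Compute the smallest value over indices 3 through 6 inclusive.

Elements at indices 3..6: 12, 12, 11, 20
min(12, 12, 11, 20) = 11

11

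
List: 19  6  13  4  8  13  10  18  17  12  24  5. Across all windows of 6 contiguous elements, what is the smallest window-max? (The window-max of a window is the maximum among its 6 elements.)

(19, 6, 13, 4, 8, 13) → max 19
(6, 13, 4, 8, 13, 10) → max 13
(13, 4, 8, 13, 10, 18) → max 18
(4, 8, 13, 10, 18, 17) → max 18
(8, 13, 10, 18, 17, 12) → max 18
(13, 10, 18, 17, 12, 24) → max 24
(10, 18, 17, 12, 24, 5) → max 24
Smallest of these is 13.

13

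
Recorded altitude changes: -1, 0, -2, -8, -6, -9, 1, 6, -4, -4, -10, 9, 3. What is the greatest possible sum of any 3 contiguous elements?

Window sums for each of the 11 positions:
[-1, 0, -2] → sum -3
[0, -2, -8] → sum -10
[-2, -8, -6] → sum -16
[-8, -6, -9] → sum -23
[-6, -9, 1] → sum -14
[-9, 1, 6] → sum -2
[1, 6, -4] → sum 3
[6, -4, -4] → sum -2
[-4, -4, -10] → sum -18
[-4, -10, 9] → sum -5
[-10, 9, 3] → sum 2
Greatest of these is 3.

3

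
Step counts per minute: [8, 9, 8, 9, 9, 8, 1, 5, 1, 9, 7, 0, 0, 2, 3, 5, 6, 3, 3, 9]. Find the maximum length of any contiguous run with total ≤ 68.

[8] sum 8 len 1
[8, 9] sum 17 len 2
[8, 9, 8] sum 25 len 3
[8, 9, 8, 9] sum 34 len 4
[8, 9, 8, 9, 9] sum 43 len 5
[8, 9, 8, 9, 9, 8] sum 51 len 6
[8, 9, 8, 9, 9, 8, 1] sum 52 len 7
[8, 9, 8, 9, 9, 8, 1, 5] sum 57 len 8
[8, 9, 8, 9, 9, 8, 1, 5, 1] sum 58 len 9
[8, 9, 8, 9, 9, 8, 1, 5, 1, 9] sum 67 len 10
[9, 8, 9, 9, 8, 1, 5, 1, 9, 7] sum 66 len 10
[9, 8, 9, 9, 8, 1, 5, 1, 9, 7, 0] sum 66 len 11
[9, 8, 9, 9, 8, 1, 5, 1, 9, 7, 0, 0] sum 66 len 12
[9, 8, 9, 9, 8, 1, 5, 1, 9, 7, 0, 0, 2] sum 68 len 13
[8, 9, 9, 8, 1, 5, 1, 9, 7, 0, 0, 2, 3] sum 62 len 13
[8, 9, 9, 8, 1, 5, 1, 9, 7, 0, 0, 2, 3, 5] sum 67 len 14
[9, 9, 8, 1, 5, 1, 9, 7, 0, 0, 2, 3, 5, 6] sum 65 len 14
[9, 9, 8, 1, 5, 1, 9, 7, 0, 0, 2, 3, 5, 6, 3] sum 68 len 15
[9, 8, 1, 5, 1, 9, 7, 0, 0, 2, 3, 5, 6, 3, 3] sum 62 len 15
[8, 1, 5, 1, 9, 7, 0, 0, 2, 3, 5, 6, 3, 3, 9] sum 62 len 15
Longest length seen: 15.

15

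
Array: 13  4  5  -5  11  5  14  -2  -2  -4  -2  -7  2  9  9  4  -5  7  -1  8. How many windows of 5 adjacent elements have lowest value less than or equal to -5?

13 4 5 -5 11 → min -5  ≤ -5 ✓
4 5 -5 11 5 → min -5  ≤ -5 ✓
5 -5 11 5 14 → min -5  ≤ -5 ✓
-5 11 5 14 -2 → min -5  ≤ -5 ✓
11 5 14 -2 -2 → min -2
5 14 -2 -2 -4 → min -4
14 -2 -2 -4 -2 → min -4
-2 -2 -4 -2 -7 → min -7  ≤ -5 ✓
-2 -4 -2 -7 2 → min -7  ≤ -5 ✓
-4 -2 -7 2 9 → min -7  ≤ -5 ✓
-2 -7 2 9 9 → min -7  ≤ -5 ✓
-7 2 9 9 4 → min -7  ≤ -5 ✓
2 9 9 4 -5 → min -5  ≤ -5 ✓
9 9 4 -5 7 → min -5  ≤ -5 ✓
9 4 -5 7 -1 → min -5  ≤ -5 ✓
4 -5 7 -1 8 → min -5  ≤ -5 ✓
13 windows satisfy the condition.

13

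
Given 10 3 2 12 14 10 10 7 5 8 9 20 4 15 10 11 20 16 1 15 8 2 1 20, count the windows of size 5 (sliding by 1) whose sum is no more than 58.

15

[10, 3, 2, 12, 14] → sum 41  ≤ 58 ✓
[3, 2, 12, 14, 10] → sum 41  ≤ 58 ✓
[2, 12, 14, 10, 10] → sum 48  ≤ 58 ✓
[12, 14, 10, 10, 7] → sum 53  ≤ 58 ✓
[14, 10, 10, 7, 5] → sum 46  ≤ 58 ✓
[10, 10, 7, 5, 8] → sum 40  ≤ 58 ✓
[10, 7, 5, 8, 9] → sum 39  ≤ 58 ✓
[7, 5, 8, 9, 20] → sum 49  ≤ 58 ✓
[5, 8, 9, 20, 4] → sum 46  ≤ 58 ✓
[8, 9, 20, 4, 15] → sum 56  ≤ 58 ✓
[9, 20, 4, 15, 10] → sum 58  ≤ 58 ✓
[20, 4, 15, 10, 11] → sum 60
[4, 15, 10, 11, 20] → sum 60
[15, 10, 11, 20, 16] → sum 72
[10, 11, 20, 16, 1] → sum 58  ≤ 58 ✓
[11, 20, 16, 1, 15] → sum 63
[20, 16, 1, 15, 8] → sum 60
[16, 1, 15, 8, 2] → sum 42  ≤ 58 ✓
[1, 15, 8, 2, 1] → sum 27  ≤ 58 ✓
[15, 8, 2, 1, 20] → sum 46  ≤ 58 ✓
15 windows satisfy the condition.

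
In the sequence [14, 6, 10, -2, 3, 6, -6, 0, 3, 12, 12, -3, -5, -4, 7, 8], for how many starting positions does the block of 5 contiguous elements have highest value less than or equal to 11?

5

[14, 6, 10, -2, 3] → max 14
[6, 10, -2, 3, 6] → max 10  ≤ 11 ✓
[10, -2, 3, 6, -6] → max 10  ≤ 11 ✓
[-2, 3, 6, -6, 0] → max 6  ≤ 11 ✓
[3, 6, -6, 0, 3] → max 6  ≤ 11 ✓
[6, -6, 0, 3, 12] → max 12
[-6, 0, 3, 12, 12] → max 12
[0, 3, 12, 12, -3] → max 12
[3, 12, 12, -3, -5] → max 12
[12, 12, -3, -5, -4] → max 12
[12, -3, -5, -4, 7] → max 12
[-3, -5, -4, 7, 8] → max 8  ≤ 11 ✓
5 windows satisfy the condition.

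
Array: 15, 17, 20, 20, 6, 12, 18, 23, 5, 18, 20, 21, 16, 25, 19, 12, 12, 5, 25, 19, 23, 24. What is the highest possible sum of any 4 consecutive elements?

91

15 17 20 20 → sum 72
17 20 20 6 → sum 63
20 20 6 12 → sum 58
20 6 12 18 → sum 56
6 12 18 23 → sum 59
12 18 23 5 → sum 58
18 23 5 18 → sum 64
23 5 18 20 → sum 66
5 18 20 21 → sum 64
18 20 21 16 → sum 75
20 21 16 25 → sum 82
21 16 25 19 → sum 81
16 25 19 12 → sum 72
25 19 12 12 → sum 68
19 12 12 5 → sum 48
12 12 5 25 → sum 54
12 5 25 19 → sum 61
5 25 19 23 → sum 72
25 19 23 24 → sum 91
Highest of these is 91.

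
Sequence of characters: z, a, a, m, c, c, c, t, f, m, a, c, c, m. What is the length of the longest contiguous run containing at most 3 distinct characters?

Extend right; when distinct count exceeds 3, shrink from the left:
add z: window [z] (1 distinct), len 1
add a: window [z, a] (2 distinct), len 2
add a: window [z, a, a] (2 distinct), len 3
add m: window [z, a, a, m] (3 distinct), len 4
add c: window [a, a, m, c] (3 distinct), len 4
add c: window [a, a, m, c, c] (3 distinct), len 5
add c: window [a, a, m, c, c, c] (3 distinct), len 6
add t: window [m, c, c, c, t] (3 distinct), len 5
add f: window [c, c, c, t, f] (3 distinct), len 5
add m: window [t, f, m] (3 distinct), len 3
add a: window [f, m, a] (3 distinct), len 3
add c: window [m, a, c] (3 distinct), len 3
add c: window [m, a, c, c] (3 distinct), len 4
add m: window [m, a, c, c, m] (3 distinct), len 5
Longest length with ≤3 distinct: 6.

6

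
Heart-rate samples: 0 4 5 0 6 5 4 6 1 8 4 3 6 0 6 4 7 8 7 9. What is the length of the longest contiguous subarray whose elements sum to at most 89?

[0] sum 0 len 1
[0, 4] sum 4 len 2
[0, 4, 5] sum 9 len 3
[0, 4, 5, 0] sum 9 len 4
[0, 4, 5, 0, 6] sum 15 len 5
[0, 4, 5, 0, 6, 5] sum 20 len 6
[0, 4, 5, 0, 6, 5, 4] sum 24 len 7
[0, 4, 5, 0, 6, 5, 4, 6] sum 30 len 8
[0, 4, 5, 0, 6, 5, 4, 6, 1] sum 31 len 9
[0, 4, 5, 0, 6, 5, 4, 6, 1, 8] sum 39 len 10
[0, 4, 5, 0, 6, 5, 4, 6, 1, 8, 4] sum 43 len 11
[0, 4, 5, 0, 6, 5, 4, 6, 1, 8, 4, 3] sum 46 len 12
[0, 4, 5, 0, 6, 5, 4, 6, 1, 8, 4, 3, 6] sum 52 len 13
[0, 4, 5, 0, 6, 5, 4, 6, 1, 8, 4, 3, 6, 0] sum 52 len 14
[0, 4, 5, 0, 6, 5, 4, 6, 1, 8, 4, 3, 6, 0, 6] sum 58 len 15
[0, 4, 5, 0, 6, 5, 4, 6, 1, 8, 4, 3, 6, 0, 6, 4] sum 62 len 16
[0, 4, 5, 0, 6, 5, 4, 6, 1, 8, 4, 3, 6, 0, 6, 4, 7] sum 69 len 17
[0, 4, 5, 0, 6, 5, 4, 6, 1, 8, 4, 3, 6, 0, 6, 4, 7, 8] sum 77 len 18
[0, 4, 5, 0, 6, 5, 4, 6, 1, 8, 4, 3, 6, 0, 6, 4, 7, 8, 7] sum 84 len 19
[5, 0, 6, 5, 4, 6, 1, 8, 4, 3, 6, 0, 6, 4, 7, 8, 7, 9] sum 89 len 18
Longest length seen: 19.

19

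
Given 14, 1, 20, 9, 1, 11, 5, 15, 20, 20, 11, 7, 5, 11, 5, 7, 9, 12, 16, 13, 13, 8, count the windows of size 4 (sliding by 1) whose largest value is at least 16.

[14, 1, 20, 9] → max 20  ≥ 16 ✓
[1, 20, 9, 1] → max 20  ≥ 16 ✓
[20, 9, 1, 11] → max 20  ≥ 16 ✓
[9, 1, 11, 5] → max 11
[1, 11, 5, 15] → max 15
[11, 5, 15, 20] → max 20  ≥ 16 ✓
[5, 15, 20, 20] → max 20  ≥ 16 ✓
[15, 20, 20, 11] → max 20  ≥ 16 ✓
[20, 20, 11, 7] → max 20  ≥ 16 ✓
[20, 11, 7, 5] → max 20  ≥ 16 ✓
[11, 7, 5, 11] → max 11
[7, 5, 11, 5] → max 11
[5, 11, 5, 7] → max 11
[11, 5, 7, 9] → max 11
[5, 7, 9, 12] → max 12
[7, 9, 12, 16] → max 16  ≥ 16 ✓
[9, 12, 16, 13] → max 16  ≥ 16 ✓
[12, 16, 13, 13] → max 16  ≥ 16 ✓
[16, 13, 13, 8] → max 16  ≥ 16 ✓
12 windows satisfy the condition.

12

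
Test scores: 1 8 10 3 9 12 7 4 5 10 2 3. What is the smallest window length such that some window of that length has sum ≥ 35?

add 1: running sum 1 < 35
add 8: running sum 9 < 35
add 10: running sum 19 < 35
add 3: running sum 22 < 35
add 9: running sum 31 < 35
add 12: shortest ending here [8, 10, 3, 9, 12] sum 42, len 5
add 7: shortest ending here [10, 3, 9, 12, 7] sum 41, len 5
add 4: shortest ending here [3, 9, 12, 7, 4] sum 35, len 5
add 5: shortest ending here [9, 12, 7, 4, 5] sum 37, len 5
add 10: shortest ending here [12, 7, 4, 5, 10] sum 38, len 5
add 2: shortest ending here [12, 7, 4, 5, 10, 2] sum 40, len 6
add 3: shortest ending here [12, 7, 4, 5, 10, 2, 3] sum 43, len 7
Shortest qualifying length: 5.

5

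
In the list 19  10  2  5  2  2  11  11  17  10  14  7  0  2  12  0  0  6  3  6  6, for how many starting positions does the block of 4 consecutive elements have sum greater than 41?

19 10 2 5 → sum 36
10 2 5 2 → sum 19
2 5 2 2 → sum 11
5 2 2 11 → sum 20
2 2 11 11 → sum 26
2 11 11 17 → sum 41
11 11 17 10 → sum 49  > 41 ✓
11 17 10 14 → sum 52  > 41 ✓
17 10 14 7 → sum 48  > 41 ✓
10 14 7 0 → sum 31
14 7 0 2 → sum 23
7 0 2 12 → sum 21
0 2 12 0 → sum 14
2 12 0 0 → sum 14
12 0 0 6 → sum 18
0 0 6 3 → sum 9
0 6 3 6 → sum 15
6 3 6 6 → sum 21
3 windows satisfy the condition.

3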